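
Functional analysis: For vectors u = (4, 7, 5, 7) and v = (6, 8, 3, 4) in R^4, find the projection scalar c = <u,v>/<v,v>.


Computing <u,v> = 4*6 + 7*8 + 5*3 + 7*4 = 123
Computing <v,v> = 6^2 + 8^2 + 3^2 + 4^2 = 125
Projection coefficient = 123/125 = 0.9840

0.9840


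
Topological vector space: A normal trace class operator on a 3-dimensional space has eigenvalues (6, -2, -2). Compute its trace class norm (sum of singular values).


For a normal operator, singular values equal |eigenvalues|.
Trace norm = sum |lambda_i| = 6 + 2 + 2
= 10

10


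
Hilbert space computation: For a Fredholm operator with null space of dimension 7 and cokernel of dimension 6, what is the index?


The Fredholm index is defined as ind(T) = dim(ker T) - dim(coker T)
= 7 - 6
= 1

1


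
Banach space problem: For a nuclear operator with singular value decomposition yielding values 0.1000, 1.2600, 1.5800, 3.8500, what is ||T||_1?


The nuclear norm is the sum of all singular values.
||T||_1 = 0.1000 + 1.2600 + 1.5800 + 3.8500
= 6.7900

6.7900


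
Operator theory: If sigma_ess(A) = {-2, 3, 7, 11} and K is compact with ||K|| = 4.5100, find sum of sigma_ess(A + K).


By Weyl's theorem, the essential spectrum is invariant under compact perturbations.
sigma_ess(A + K) = sigma_ess(A) = {-2, 3, 7, 11}
Sum = -2 + 3 + 7 + 11 = 19

19


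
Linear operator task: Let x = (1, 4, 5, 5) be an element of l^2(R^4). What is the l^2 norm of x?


The l^2 norm = (sum |x_i|^2)^(1/2)
Sum of 2th powers = 1 + 16 + 25 + 25 = 67
||x||_2 = (67)^(1/2) = 8.1854

8.1854


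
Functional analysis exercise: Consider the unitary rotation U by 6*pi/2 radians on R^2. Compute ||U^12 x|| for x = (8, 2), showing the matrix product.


U is a rotation by theta = 6*pi/2
U^12 = rotation by 12*theta = 72*pi/2 = 0*pi/2 (mod 2*pi)
cos(0*pi/2) = 1.0000, sin(0*pi/2) = 0.0000
U^12 x = (1.0000 * 8 - 0.0000 * 2, 0.0000 * 8 + 1.0000 * 2)
= (8.0000, 2.0000)
||U^12 x|| = sqrt(8.0000^2 + 2.0000^2) = sqrt(68.0000) = 8.2462

8.2462


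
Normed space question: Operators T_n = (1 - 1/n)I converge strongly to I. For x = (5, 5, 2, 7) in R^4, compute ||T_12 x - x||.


T_12 x - x = (1 - 1/12)x - x = -x/12
||x|| = sqrt(103) = 10.1489
||T_12 x - x|| = ||x||/12 = 10.1489/12 = 0.8457

0.8457


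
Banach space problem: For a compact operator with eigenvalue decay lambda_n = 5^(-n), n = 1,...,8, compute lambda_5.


The eigenvalue formula gives lambda_5 = 1/5^5
= 1/3125
= 3.2000e-04

3.2000e-04


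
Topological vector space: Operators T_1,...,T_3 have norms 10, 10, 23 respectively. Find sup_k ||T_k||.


By the Uniform Boundedness Principle, the supremum of norms is finite.
sup_k ||T_k|| = max(10, 10, 23) = 23

23


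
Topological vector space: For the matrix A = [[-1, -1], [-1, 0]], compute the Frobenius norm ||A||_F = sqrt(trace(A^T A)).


||A||_F^2 = sum a_ij^2
= (-1)^2 + (-1)^2 + (-1)^2 + 0^2
= 1 + 1 + 1 + 0 = 3
||A||_F = sqrt(3) = 1.7321

1.7321


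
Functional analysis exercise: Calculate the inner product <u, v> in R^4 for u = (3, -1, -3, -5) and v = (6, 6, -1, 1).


Computing the standard inner product <u, v> = sum u_i * v_i
= 3*6 + -1*6 + -3*-1 + -5*1
= 18 + -6 + 3 + -5
= 10

10


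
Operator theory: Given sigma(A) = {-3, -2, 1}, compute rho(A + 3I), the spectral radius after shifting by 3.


Spectrum of A + 3I = {0, 1, 4}
Spectral radius = max |lambda| over the shifted spectrum
= max(0, 1, 4) = 4

4


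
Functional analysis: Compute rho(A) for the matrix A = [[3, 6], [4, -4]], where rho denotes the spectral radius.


For a 2x2 matrix, eigenvalues satisfy lambda^2 - (trace)*lambda + det = 0
trace = 3 + -4 = -1
det = 3*-4 - 6*4 = -36
discriminant = (-1)^2 - 4*(-36) = 145
spectral radius = max |eigenvalue| = 6.5208

6.5208


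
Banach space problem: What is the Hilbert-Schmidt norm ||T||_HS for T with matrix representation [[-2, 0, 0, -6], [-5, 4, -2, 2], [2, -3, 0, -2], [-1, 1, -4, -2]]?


The Hilbert-Schmidt norm is sqrt(sum of squares of all entries).
Sum of squares = (-2)^2 + 0^2 + 0^2 + (-6)^2 + (-5)^2 + 4^2 + (-2)^2 + 2^2 + 2^2 + (-3)^2 + 0^2 + (-2)^2 + (-1)^2 + 1^2 + (-4)^2 + (-2)^2
= 4 + 0 + 0 + 36 + 25 + 16 + 4 + 4 + 4 + 9 + 0 + 4 + 1 + 1 + 16 + 4 = 128
||T||_HS = sqrt(128) = 11.3137

11.3137


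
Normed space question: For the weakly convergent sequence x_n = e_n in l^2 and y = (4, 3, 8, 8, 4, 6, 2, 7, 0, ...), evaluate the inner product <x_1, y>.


x_1 = e_1 is the standard basis vector with 1 in position 1.
<x_1, y> = y_1 = 4
As n -> infinity, <x_n, y> -> 0, confirming weak convergence of (x_n) to 0.

4


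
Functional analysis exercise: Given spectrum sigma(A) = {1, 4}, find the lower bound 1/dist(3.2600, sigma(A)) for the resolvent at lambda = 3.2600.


dist(3.2600, {1, 4}) = min(|3.2600 - 1|, |3.2600 - 4|)
= min(2.2600, 0.7400) = 0.7400
Resolvent bound = 1/0.7400 = 1.3514

1.3514


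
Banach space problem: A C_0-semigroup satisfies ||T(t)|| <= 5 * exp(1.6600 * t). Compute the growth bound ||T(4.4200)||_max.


||T(4.4200)|| <= 5 * exp(1.6600 * 4.4200)
= 5 * exp(7.3372)
= 5 * 1536.4042
= 7682.0208

7682.0208


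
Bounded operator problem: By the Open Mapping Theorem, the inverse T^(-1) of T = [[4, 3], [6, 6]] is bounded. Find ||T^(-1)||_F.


det(T) = 4*6 - 3*6 = 6
T^(-1) = (1/6) * [[6, -3], [-6, 4]] = [[1.0000, -0.5000], [-1.0000, 0.6667]]
||T^(-1)||_F^2 = 1.0000^2 + (-0.5000)^2 + (-1.0000)^2 + 0.6667^2 = 2.6944
||T^(-1)||_F = sqrt(2.6944) = 1.6415

1.6415


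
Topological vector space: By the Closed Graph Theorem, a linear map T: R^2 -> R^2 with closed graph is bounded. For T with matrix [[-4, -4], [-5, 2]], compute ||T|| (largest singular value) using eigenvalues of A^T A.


A^T A = [[41, 6], [6, 20]]
trace(A^T A) = 61, det(A^T A) = 784
discriminant = 61^2 - 4*784 = 585
Largest eigenvalue of A^T A = (trace + sqrt(disc))/2 = 42.5934
||T|| = sqrt(42.5934) = 6.5264

6.5264


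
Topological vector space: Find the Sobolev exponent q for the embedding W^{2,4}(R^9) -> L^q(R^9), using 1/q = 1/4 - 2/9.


Using the Sobolev embedding formula: 1/q = 1/p - k/n
1/q = 1/4 - 2/9 = 1/36
q = 1/(1/36) = 36

36.0000


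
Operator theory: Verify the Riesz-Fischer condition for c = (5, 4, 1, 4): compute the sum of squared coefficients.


sum |c_n|^2 = 5^2 + 4^2 + 1^2 + 4^2
= 25 + 16 + 1 + 16
= 58

58


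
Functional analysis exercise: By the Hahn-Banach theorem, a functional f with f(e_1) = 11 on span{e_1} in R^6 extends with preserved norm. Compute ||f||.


The norm of f is given by ||f|| = sup_{||x||=1} |f(x)|.
On span{e_1}, ||e_1|| = 1, so ||f|| = |f(e_1)| / ||e_1||
= |11| / 1 = 11.0000

11.0000


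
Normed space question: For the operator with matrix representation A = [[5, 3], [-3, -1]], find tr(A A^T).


trace(A * A^T) = sum of squares of all entries
= 5^2 + 3^2 + (-3)^2 + (-1)^2
= 25 + 9 + 9 + 1
= 44

44


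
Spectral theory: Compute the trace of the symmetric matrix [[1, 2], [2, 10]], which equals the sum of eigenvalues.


For a self-adjoint (symmetric) matrix, the eigenvalues are real.
The sum of eigenvalues equals the trace of the matrix.
trace = 1 + 10 = 11

11


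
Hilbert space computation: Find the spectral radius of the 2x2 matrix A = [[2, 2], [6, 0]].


For a 2x2 matrix, eigenvalues satisfy lambda^2 - (trace)*lambda + det = 0
trace = 2 + 0 = 2
det = 2*0 - 2*6 = -12
discriminant = 2^2 - 4*(-12) = 52
spectral radius = max |eigenvalue| = 4.6056

4.6056


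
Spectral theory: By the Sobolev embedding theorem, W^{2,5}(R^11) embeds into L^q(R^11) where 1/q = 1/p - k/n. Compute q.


Using the Sobolev embedding formula: 1/q = 1/p - k/n
1/q = 1/5 - 2/11 = 1/55
q = 1/(1/55) = 55

55.0000


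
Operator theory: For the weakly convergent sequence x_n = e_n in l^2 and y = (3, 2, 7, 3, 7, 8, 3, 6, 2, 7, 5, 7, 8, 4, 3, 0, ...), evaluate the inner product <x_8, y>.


x_8 = e_8 is the standard basis vector with 1 in position 8.
<x_8, y> = y_8 = 6
As n -> infinity, <x_n, y> -> 0, confirming weak convergence of (x_n) to 0.

6


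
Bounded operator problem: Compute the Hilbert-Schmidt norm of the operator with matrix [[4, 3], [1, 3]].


The Hilbert-Schmidt norm is sqrt(sum of squares of all entries).
Sum of squares = 4^2 + 3^2 + 1^2 + 3^2
= 16 + 9 + 1 + 9 = 35
||T||_HS = sqrt(35) = 5.9161

5.9161


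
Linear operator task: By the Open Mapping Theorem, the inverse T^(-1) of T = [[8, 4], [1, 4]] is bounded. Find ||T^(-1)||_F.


det(T) = 8*4 - 4*1 = 28
T^(-1) = (1/28) * [[4, -4], [-1, 8]] = [[0.1429, -0.1429], [-0.0357, 0.2857]]
||T^(-1)||_F^2 = 0.1429^2 + (-0.1429)^2 + (-0.0357)^2 + 0.2857^2 = 0.1237
||T^(-1)||_F = sqrt(0.1237) = 0.3517

0.3517


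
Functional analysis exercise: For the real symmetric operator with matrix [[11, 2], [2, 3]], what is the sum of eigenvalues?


For a self-adjoint (symmetric) matrix, the eigenvalues are real.
The sum of eigenvalues equals the trace of the matrix.
trace = 11 + 3 = 14

14


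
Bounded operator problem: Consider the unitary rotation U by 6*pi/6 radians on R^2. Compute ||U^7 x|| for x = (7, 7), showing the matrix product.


U is a rotation by theta = 6*pi/6
U^7 = rotation by 7*theta = 42*pi/6 = 6*pi/6 (mod 2*pi)
cos(6*pi/6) = -1.0000, sin(6*pi/6) = 0.0000
U^7 x = (-1.0000 * 7 - 0.0000 * 7, 0.0000 * 7 + -1.0000 * 7)
= (-7.0000, -7.0000)
||U^7 x|| = sqrt((-7.0000)^2 + (-7.0000)^2) = sqrt(98.0000) = 9.8995

9.8995


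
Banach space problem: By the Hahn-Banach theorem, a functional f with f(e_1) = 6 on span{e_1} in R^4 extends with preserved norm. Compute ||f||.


The norm of f is given by ||f|| = sup_{||x||=1} |f(x)|.
On span{e_1}, ||e_1|| = 1, so ||f|| = |f(e_1)| / ||e_1||
= |6| / 1 = 6.0000

6.0000


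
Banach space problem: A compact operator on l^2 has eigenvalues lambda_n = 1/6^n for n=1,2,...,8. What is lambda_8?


The eigenvalue formula gives lambda_8 = 1/6^8
= 1/1679616
= 5.9537e-07

5.9537e-07


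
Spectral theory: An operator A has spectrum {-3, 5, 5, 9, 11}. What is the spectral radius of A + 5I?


Spectrum of A + 5I = {2, 10, 10, 14, 16}
Spectral radius = max |lambda| over the shifted spectrum
= max(2, 10, 10, 14, 16) = 16

16


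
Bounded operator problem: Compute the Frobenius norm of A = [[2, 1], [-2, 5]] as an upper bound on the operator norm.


||A||_F^2 = sum a_ij^2
= 2^2 + 1^2 + (-2)^2 + 5^2
= 4 + 1 + 4 + 25 = 34
||A||_F = sqrt(34) = 5.8310

5.8310


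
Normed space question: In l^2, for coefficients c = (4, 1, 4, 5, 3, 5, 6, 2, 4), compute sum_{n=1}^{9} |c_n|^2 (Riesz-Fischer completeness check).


sum |c_n|^2 = 4^2 + 1^2 + 4^2 + 5^2 + 3^2 + 5^2 + 6^2 + 2^2 + 4^2
= 16 + 1 + 16 + 25 + 9 + 25 + 36 + 4 + 16
= 148

148


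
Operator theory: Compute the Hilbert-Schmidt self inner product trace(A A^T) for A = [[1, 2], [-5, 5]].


trace(A * A^T) = sum of squares of all entries
= 1^2 + 2^2 + (-5)^2 + 5^2
= 1 + 4 + 25 + 25
= 55

55


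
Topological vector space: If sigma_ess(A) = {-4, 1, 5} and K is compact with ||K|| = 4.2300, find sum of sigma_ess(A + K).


By Weyl's theorem, the essential spectrum is invariant under compact perturbations.
sigma_ess(A + K) = sigma_ess(A) = {-4, 1, 5}
Sum = -4 + 1 + 5 = 2

2


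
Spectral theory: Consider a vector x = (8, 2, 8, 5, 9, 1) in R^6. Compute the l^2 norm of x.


The l^2 norm = (sum |x_i|^2)^(1/2)
Sum of 2th powers = 64 + 4 + 64 + 25 + 81 + 1 = 239
||x||_2 = (239)^(1/2) = 15.4596

15.4596


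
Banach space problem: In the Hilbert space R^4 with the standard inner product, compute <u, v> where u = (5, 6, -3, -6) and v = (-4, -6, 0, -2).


Computing the standard inner product <u, v> = sum u_i * v_i
= 5*-4 + 6*-6 + -3*0 + -6*-2
= -20 + -36 + 0 + 12
= -44

-44


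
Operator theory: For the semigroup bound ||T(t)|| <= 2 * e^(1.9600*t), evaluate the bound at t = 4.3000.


||T(4.3000)|| <= 2 * exp(1.9600 * 4.3000)
= 2 * exp(8.4280)
= 2 * 4573.3443
= 9146.6885

9146.6885


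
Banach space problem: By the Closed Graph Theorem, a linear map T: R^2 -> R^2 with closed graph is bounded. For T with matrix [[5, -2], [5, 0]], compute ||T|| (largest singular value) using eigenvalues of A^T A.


A^T A = [[50, -10], [-10, 4]]
trace(A^T A) = 54, det(A^T A) = 100
discriminant = 54^2 - 4*100 = 2516
Largest eigenvalue of A^T A = (trace + sqrt(disc))/2 = 52.0799
||T|| = sqrt(52.0799) = 7.2166

7.2166


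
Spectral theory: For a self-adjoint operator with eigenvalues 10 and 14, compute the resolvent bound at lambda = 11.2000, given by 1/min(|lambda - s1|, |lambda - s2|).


dist(11.2000, {10, 14}) = min(|11.2000 - 10|, |11.2000 - 14|)
= min(1.2000, 2.8000) = 1.2000
Resolvent bound = 1/1.2000 = 0.8333

0.8333


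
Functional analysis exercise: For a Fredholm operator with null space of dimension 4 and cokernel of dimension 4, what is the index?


The Fredholm index is defined as ind(T) = dim(ker T) - dim(coker T)
= 4 - 4
= 0

0


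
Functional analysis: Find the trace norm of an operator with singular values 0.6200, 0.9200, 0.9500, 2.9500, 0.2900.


The nuclear norm is the sum of all singular values.
||T||_1 = 0.6200 + 0.9200 + 0.9500 + 2.9500 + 0.2900
= 5.7300

5.7300


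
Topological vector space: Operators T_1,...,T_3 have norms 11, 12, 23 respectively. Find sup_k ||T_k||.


By the Uniform Boundedness Principle, the supremum of norms is finite.
sup_k ||T_k|| = max(11, 12, 23) = 23

23


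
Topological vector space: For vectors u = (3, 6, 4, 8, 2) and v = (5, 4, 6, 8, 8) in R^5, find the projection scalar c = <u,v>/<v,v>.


Computing <u,v> = 3*5 + 6*4 + 4*6 + 8*8 + 2*8 = 143
Computing <v,v> = 5^2 + 4^2 + 6^2 + 8^2 + 8^2 = 205
Projection coefficient = 143/205 = 0.6976

0.6976


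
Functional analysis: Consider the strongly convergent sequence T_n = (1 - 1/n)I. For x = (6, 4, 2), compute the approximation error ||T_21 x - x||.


T_21 x - x = (1 - 1/21)x - x = -x/21
||x|| = sqrt(56) = 7.4833
||T_21 x - x|| = ||x||/21 = 7.4833/21 = 0.3563

0.3563


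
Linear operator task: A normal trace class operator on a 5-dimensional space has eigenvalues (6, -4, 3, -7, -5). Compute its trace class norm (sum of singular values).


For a normal operator, singular values equal |eigenvalues|.
Trace norm = sum |lambda_i| = 6 + 4 + 3 + 7 + 5
= 25

25


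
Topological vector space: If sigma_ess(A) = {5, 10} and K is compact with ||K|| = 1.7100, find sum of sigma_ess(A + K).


By Weyl's theorem, the essential spectrum is invariant under compact perturbations.
sigma_ess(A + K) = sigma_ess(A) = {5, 10}
Sum = 5 + 10 = 15

15


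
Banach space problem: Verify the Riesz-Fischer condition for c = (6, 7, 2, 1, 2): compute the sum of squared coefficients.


sum |c_n|^2 = 6^2 + 7^2 + 2^2 + 1^2 + 2^2
= 36 + 49 + 4 + 1 + 4
= 94

94


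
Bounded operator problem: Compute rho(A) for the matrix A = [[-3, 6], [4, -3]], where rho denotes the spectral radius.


For a 2x2 matrix, eigenvalues satisfy lambda^2 - (trace)*lambda + det = 0
trace = -3 + -3 = -6
det = -3*-3 - 6*4 = -15
discriminant = (-6)^2 - 4*(-15) = 96
spectral radius = max |eigenvalue| = 7.8990

7.8990


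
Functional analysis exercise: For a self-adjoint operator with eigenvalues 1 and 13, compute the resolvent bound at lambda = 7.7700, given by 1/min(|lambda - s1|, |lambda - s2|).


dist(7.7700, {1, 13}) = min(|7.7700 - 1|, |7.7700 - 13|)
= min(6.7700, 5.2300) = 5.2300
Resolvent bound = 1/5.2300 = 0.1912

0.1912


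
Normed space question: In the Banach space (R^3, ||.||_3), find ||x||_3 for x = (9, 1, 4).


The l^3 norm = (sum |x_i|^3)^(1/3)
Sum of 3th powers = 729 + 1 + 64 = 794
||x||_3 = (794)^(1/3) = 9.2599

9.2599


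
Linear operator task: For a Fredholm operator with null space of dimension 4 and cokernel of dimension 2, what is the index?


The Fredholm index is defined as ind(T) = dim(ker T) - dim(coker T)
= 4 - 2
= 2

2


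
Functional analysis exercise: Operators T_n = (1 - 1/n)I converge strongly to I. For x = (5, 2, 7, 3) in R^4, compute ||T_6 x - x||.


T_6 x - x = (1 - 1/6)x - x = -x/6
||x|| = sqrt(87) = 9.3274
||T_6 x - x|| = ||x||/6 = 9.3274/6 = 1.5546

1.5546


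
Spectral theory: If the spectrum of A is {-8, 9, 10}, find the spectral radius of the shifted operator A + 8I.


Spectrum of A + 8I = {0, 17, 18}
Spectral radius = max |lambda| over the shifted spectrum
= max(0, 17, 18) = 18

18


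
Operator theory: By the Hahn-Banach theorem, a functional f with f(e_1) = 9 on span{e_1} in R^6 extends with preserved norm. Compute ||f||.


The norm of f is given by ||f|| = sup_{||x||=1} |f(x)|.
On span{e_1}, ||e_1|| = 1, so ||f|| = |f(e_1)| / ||e_1||
= |9| / 1 = 9.0000

9.0000


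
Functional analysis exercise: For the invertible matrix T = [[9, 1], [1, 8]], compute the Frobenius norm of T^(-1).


det(T) = 9*8 - 1*1 = 71
T^(-1) = (1/71) * [[8, -1], [-1, 9]] = [[0.1127, -0.0141], [-0.0141, 0.1268]]
||T^(-1)||_F^2 = 0.1127^2 + (-0.0141)^2 + (-0.0141)^2 + 0.1268^2 = 0.0292
||T^(-1)||_F = sqrt(0.0292) = 0.1708

0.1708


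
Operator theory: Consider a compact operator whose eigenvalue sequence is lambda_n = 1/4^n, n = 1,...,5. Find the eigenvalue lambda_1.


The eigenvalue formula gives lambda_1 = 1/4^1
= 1/4
= 0.2500

0.2500


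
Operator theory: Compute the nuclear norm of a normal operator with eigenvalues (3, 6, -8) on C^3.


For a normal operator, singular values equal |eigenvalues|.
Trace norm = sum |lambda_i| = 3 + 6 + 8
= 17

17


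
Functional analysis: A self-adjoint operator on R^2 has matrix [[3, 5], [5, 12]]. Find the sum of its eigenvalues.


For a self-adjoint (symmetric) matrix, the eigenvalues are real.
The sum of eigenvalues equals the trace of the matrix.
trace = 3 + 12 = 15

15


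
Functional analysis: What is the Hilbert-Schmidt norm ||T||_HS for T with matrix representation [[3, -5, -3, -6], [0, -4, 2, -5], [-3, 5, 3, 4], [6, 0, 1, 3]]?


The Hilbert-Schmidt norm is sqrt(sum of squares of all entries).
Sum of squares = 3^2 + (-5)^2 + (-3)^2 + (-6)^2 + 0^2 + (-4)^2 + 2^2 + (-5)^2 + (-3)^2 + 5^2 + 3^2 + 4^2 + 6^2 + 0^2 + 1^2 + 3^2
= 9 + 25 + 9 + 36 + 0 + 16 + 4 + 25 + 9 + 25 + 9 + 16 + 36 + 0 + 1 + 9 = 229
||T||_HS = sqrt(229) = 15.1327

15.1327


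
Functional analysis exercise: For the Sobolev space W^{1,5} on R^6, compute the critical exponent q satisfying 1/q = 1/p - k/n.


Using the Sobolev embedding formula: 1/q = 1/p - k/n
1/q = 1/5 - 1/6 = 1/30
q = 1/(1/30) = 30

30.0000


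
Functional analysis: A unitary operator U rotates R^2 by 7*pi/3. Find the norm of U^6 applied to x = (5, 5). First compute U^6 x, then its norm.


U is a rotation by theta = 7*pi/3
U^6 = rotation by 6*theta = 42*pi/3 = 0*pi/3 (mod 2*pi)
cos(0*pi/3) = 1.0000, sin(0*pi/3) = 0.0000
U^6 x = (1.0000 * 5 - 0.0000 * 5, 0.0000 * 5 + 1.0000 * 5)
= (5.0000, 5.0000)
||U^6 x|| = sqrt(5.0000^2 + 5.0000^2) = sqrt(50.0000) = 7.0711

7.0711


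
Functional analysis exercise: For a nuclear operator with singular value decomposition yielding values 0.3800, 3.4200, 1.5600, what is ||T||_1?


The nuclear norm is the sum of all singular values.
||T||_1 = 0.3800 + 3.4200 + 1.5600
= 5.3600

5.3600


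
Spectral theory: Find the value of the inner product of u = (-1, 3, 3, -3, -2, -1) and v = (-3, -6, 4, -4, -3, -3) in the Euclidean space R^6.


Computing the standard inner product <u, v> = sum u_i * v_i
= -1*-3 + 3*-6 + 3*4 + -3*-4 + -2*-3 + -1*-3
= 3 + -18 + 12 + 12 + 6 + 3
= 18

18


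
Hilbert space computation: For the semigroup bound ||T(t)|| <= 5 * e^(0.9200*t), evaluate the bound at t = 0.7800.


||T(0.7800)|| <= 5 * exp(0.9200 * 0.7800)
= 5 * exp(0.7176)
= 5 * 2.0495
= 10.2475

10.2475


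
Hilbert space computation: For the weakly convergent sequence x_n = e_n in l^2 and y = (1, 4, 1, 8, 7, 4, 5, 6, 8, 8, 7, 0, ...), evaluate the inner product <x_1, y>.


x_1 = e_1 is the standard basis vector with 1 in position 1.
<x_1, y> = y_1 = 1
As n -> infinity, <x_n, y> -> 0, confirming weak convergence of (x_n) to 0.

1


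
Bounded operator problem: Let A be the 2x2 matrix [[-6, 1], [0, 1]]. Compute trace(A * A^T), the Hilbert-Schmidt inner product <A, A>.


trace(A * A^T) = sum of squares of all entries
= (-6)^2 + 1^2 + 0^2 + 1^2
= 36 + 1 + 0 + 1
= 38

38


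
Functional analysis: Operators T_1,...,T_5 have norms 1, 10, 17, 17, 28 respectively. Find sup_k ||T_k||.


By the Uniform Boundedness Principle, the supremum of norms is finite.
sup_k ||T_k|| = max(1, 10, 17, 17, 28) = 28

28


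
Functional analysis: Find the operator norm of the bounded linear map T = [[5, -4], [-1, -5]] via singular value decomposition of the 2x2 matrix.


A^T A = [[26, -15], [-15, 41]]
trace(A^T A) = 67, det(A^T A) = 841
discriminant = 67^2 - 4*841 = 1125
Largest eigenvalue of A^T A = (trace + sqrt(disc))/2 = 50.2705
||T|| = sqrt(50.2705) = 7.0902

7.0902


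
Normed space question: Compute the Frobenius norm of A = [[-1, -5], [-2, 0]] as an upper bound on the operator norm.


||A||_F^2 = sum a_ij^2
= (-1)^2 + (-5)^2 + (-2)^2 + 0^2
= 1 + 25 + 4 + 0 = 30
||A||_F = sqrt(30) = 5.4772

5.4772


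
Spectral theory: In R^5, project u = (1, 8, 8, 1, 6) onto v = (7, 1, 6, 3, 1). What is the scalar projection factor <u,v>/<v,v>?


Computing <u,v> = 1*7 + 8*1 + 8*6 + 1*3 + 6*1 = 72
Computing <v,v> = 7^2 + 1^2 + 6^2 + 3^2 + 1^2 = 96
Projection coefficient = 72/96 = 0.7500

0.7500


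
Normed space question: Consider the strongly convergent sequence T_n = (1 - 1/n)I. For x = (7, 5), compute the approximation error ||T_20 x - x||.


T_20 x - x = (1 - 1/20)x - x = -x/20
||x|| = sqrt(74) = 8.6023
||T_20 x - x|| = ||x||/20 = 8.6023/20 = 0.4301

0.4301


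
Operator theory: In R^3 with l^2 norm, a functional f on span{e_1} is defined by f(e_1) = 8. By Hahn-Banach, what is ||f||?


The norm of f is given by ||f|| = sup_{||x||=1} |f(x)|.
On span{e_1}, ||e_1|| = 1, so ||f|| = |f(e_1)| / ||e_1||
= |8| / 1 = 8.0000

8.0000


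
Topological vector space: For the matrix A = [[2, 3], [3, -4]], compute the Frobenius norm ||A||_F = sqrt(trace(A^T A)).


||A||_F^2 = sum a_ij^2
= 2^2 + 3^2 + 3^2 + (-4)^2
= 4 + 9 + 9 + 16 = 38
||A||_F = sqrt(38) = 6.1644

6.1644


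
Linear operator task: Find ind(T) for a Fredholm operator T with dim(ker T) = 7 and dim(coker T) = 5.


The Fredholm index is defined as ind(T) = dim(ker T) - dim(coker T)
= 7 - 5
= 2

2


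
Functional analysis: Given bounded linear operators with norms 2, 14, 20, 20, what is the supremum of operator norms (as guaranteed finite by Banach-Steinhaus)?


By the Uniform Boundedness Principle, the supremum of norms is finite.
sup_k ||T_k|| = max(2, 14, 20, 20) = 20

20


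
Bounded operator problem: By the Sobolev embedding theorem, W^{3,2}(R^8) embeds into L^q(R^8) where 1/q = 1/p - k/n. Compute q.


Using the Sobolev embedding formula: 1/q = 1/p - k/n
1/q = 1/2 - 3/8 = 1/8
q = 1/(1/8) = 8

8.0000


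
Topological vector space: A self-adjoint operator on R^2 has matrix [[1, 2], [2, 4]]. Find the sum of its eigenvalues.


For a self-adjoint (symmetric) matrix, the eigenvalues are real.
The sum of eigenvalues equals the trace of the matrix.
trace = 1 + 4 = 5

5


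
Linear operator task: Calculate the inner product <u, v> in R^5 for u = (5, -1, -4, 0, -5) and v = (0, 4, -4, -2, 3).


Computing the standard inner product <u, v> = sum u_i * v_i
= 5*0 + -1*4 + -4*-4 + 0*-2 + -5*3
= 0 + -4 + 16 + 0 + -15
= -3

-3


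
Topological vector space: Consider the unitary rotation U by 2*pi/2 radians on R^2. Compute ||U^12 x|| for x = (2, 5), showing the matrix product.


U is a rotation by theta = 2*pi/2
U^12 = rotation by 12*theta = 24*pi/2 = 0*pi/2 (mod 2*pi)
cos(0*pi/2) = 1.0000, sin(0*pi/2) = 0.0000
U^12 x = (1.0000 * 2 - 0.0000 * 5, 0.0000 * 2 + 1.0000 * 5)
= (2.0000, 5.0000)
||U^12 x|| = sqrt(2.0000^2 + 5.0000^2) = sqrt(29.0000) = 5.3852

5.3852


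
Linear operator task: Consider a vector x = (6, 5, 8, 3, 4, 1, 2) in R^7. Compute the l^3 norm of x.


The l^3 norm = (sum |x_i|^3)^(1/3)
Sum of 3th powers = 216 + 125 + 512 + 27 + 64 + 1 + 8 = 953
||x||_3 = (953)^(1/3) = 9.8408

9.8408


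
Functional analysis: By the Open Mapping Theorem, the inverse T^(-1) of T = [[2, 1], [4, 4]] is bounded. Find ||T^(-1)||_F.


det(T) = 2*4 - 1*4 = 4
T^(-1) = (1/4) * [[4, -1], [-4, 2]] = [[1.0000, -0.2500], [-1.0000, 0.5000]]
||T^(-1)||_F^2 = 1.0000^2 + (-0.2500)^2 + (-1.0000)^2 + 0.5000^2 = 2.3125
||T^(-1)||_F = sqrt(2.3125) = 1.5207

1.5207


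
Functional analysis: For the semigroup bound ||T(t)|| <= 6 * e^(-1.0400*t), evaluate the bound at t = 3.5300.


||T(3.5300)|| <= 6 * exp(-1.0400 * 3.5300)
= 6 * exp(-3.6712)
= 6 * 0.0254
= 0.1527

0.1527


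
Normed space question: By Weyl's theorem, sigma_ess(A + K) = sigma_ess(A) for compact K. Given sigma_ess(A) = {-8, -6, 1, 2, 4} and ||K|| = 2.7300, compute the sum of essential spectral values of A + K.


By Weyl's theorem, the essential spectrum is invariant under compact perturbations.
sigma_ess(A + K) = sigma_ess(A) = {-8, -6, 1, 2, 4}
Sum = -8 + -6 + 1 + 2 + 4 = -7

-7


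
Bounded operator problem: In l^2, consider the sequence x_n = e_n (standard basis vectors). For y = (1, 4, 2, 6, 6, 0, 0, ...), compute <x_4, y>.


x_4 = e_4 is the standard basis vector with 1 in position 4.
<x_4, y> = y_4 = 6
As n -> infinity, <x_n, y> -> 0, confirming weak convergence of (x_n) to 0.

6


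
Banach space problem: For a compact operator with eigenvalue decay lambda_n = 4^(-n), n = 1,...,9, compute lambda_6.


The eigenvalue formula gives lambda_6 = 1/4^6
= 1/4096
= 2.4414e-04

2.4414e-04


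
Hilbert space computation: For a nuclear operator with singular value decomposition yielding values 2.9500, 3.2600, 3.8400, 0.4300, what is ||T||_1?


The nuclear norm is the sum of all singular values.
||T||_1 = 2.9500 + 3.2600 + 3.8400 + 0.4300
= 10.4800

10.4800


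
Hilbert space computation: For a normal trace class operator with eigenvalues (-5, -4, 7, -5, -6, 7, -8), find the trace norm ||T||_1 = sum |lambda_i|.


For a normal operator, singular values equal |eigenvalues|.
Trace norm = sum |lambda_i| = 5 + 4 + 7 + 5 + 6 + 7 + 8
= 42

42


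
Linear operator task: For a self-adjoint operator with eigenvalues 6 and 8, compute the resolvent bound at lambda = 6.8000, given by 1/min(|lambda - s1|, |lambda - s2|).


dist(6.8000, {6, 8}) = min(|6.8000 - 6|, |6.8000 - 8|)
= min(0.8000, 1.2000) = 0.8000
Resolvent bound = 1/0.8000 = 1.2500

1.2500


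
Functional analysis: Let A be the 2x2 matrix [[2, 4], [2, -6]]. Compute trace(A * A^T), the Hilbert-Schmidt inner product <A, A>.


trace(A * A^T) = sum of squares of all entries
= 2^2 + 4^2 + 2^2 + (-6)^2
= 4 + 16 + 4 + 36
= 60

60


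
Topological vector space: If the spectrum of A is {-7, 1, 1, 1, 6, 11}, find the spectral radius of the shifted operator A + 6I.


Spectrum of A + 6I = {-1, 7, 7, 7, 12, 17}
Spectral radius = max |lambda| over the shifted spectrum
= max(1, 7, 7, 7, 12, 17) = 17

17


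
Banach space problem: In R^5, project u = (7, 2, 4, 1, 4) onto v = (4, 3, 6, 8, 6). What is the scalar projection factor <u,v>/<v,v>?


Computing <u,v> = 7*4 + 2*3 + 4*6 + 1*8 + 4*6 = 90
Computing <v,v> = 4^2 + 3^2 + 6^2 + 8^2 + 6^2 = 161
Projection coefficient = 90/161 = 0.5590

0.5590


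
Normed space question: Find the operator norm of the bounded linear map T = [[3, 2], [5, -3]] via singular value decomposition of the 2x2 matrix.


A^T A = [[34, -9], [-9, 13]]
trace(A^T A) = 47, det(A^T A) = 361
discriminant = 47^2 - 4*361 = 765
Largest eigenvalue of A^T A = (trace + sqrt(disc))/2 = 37.3293
||T|| = sqrt(37.3293) = 6.1098

6.1098


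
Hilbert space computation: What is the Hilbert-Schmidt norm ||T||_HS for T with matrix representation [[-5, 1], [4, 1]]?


The Hilbert-Schmidt norm is sqrt(sum of squares of all entries).
Sum of squares = (-5)^2 + 1^2 + 4^2 + 1^2
= 25 + 1 + 16 + 1 = 43
||T||_HS = sqrt(43) = 6.5574

6.5574


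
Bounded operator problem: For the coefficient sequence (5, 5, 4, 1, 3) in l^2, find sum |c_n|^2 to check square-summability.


sum |c_n|^2 = 5^2 + 5^2 + 4^2 + 1^2 + 3^2
= 25 + 25 + 16 + 1 + 9
= 76

76


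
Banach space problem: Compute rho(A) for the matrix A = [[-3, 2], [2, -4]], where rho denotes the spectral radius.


For a 2x2 matrix, eigenvalues satisfy lambda^2 - (trace)*lambda + det = 0
trace = -3 + -4 = -7
det = -3*-4 - 2*2 = 8
discriminant = (-7)^2 - 4*(8) = 17
spectral radius = max |eigenvalue| = 5.5616

5.5616


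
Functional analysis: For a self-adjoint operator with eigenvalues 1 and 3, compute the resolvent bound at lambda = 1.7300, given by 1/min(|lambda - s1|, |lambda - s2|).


dist(1.7300, {1, 3}) = min(|1.7300 - 1|, |1.7300 - 3|)
= min(0.7300, 1.2700) = 0.7300
Resolvent bound = 1/0.7300 = 1.3699

1.3699


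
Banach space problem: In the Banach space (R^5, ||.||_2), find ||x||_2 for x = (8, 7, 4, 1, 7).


The l^2 norm = (sum |x_i|^2)^(1/2)
Sum of 2th powers = 64 + 49 + 16 + 1 + 49 = 179
||x||_2 = (179)^(1/2) = 13.3791

13.3791


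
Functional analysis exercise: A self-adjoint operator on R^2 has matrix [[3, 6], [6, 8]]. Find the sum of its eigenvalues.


For a self-adjoint (symmetric) matrix, the eigenvalues are real.
The sum of eigenvalues equals the trace of the matrix.
trace = 3 + 8 = 11

11


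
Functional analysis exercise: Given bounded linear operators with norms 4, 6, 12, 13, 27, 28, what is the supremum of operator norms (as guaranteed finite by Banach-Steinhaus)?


By the Uniform Boundedness Principle, the supremum of norms is finite.
sup_k ||T_k|| = max(4, 6, 12, 13, 27, 28) = 28

28


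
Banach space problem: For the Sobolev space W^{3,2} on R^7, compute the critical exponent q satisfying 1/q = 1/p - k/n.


Using the Sobolev embedding formula: 1/q = 1/p - k/n
1/q = 1/2 - 3/7 = 1/14
q = 1/(1/14) = 14

14.0000


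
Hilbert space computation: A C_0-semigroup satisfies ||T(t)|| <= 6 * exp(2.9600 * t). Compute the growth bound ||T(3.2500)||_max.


||T(3.2500)|| <= 6 * exp(2.9600 * 3.2500)
= 6 * exp(9.6200)
= 6 * 15063.0499
= 90378.2996

90378.2996


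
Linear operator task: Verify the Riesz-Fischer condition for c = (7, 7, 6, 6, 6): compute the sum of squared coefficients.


sum |c_n|^2 = 7^2 + 7^2 + 6^2 + 6^2 + 6^2
= 49 + 49 + 36 + 36 + 36
= 206

206


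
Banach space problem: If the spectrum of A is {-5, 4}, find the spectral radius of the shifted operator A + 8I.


Spectrum of A + 8I = {3, 12}
Spectral radius = max |lambda| over the shifted spectrum
= max(3, 12) = 12

12


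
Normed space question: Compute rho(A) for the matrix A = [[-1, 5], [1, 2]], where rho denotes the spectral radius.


For a 2x2 matrix, eigenvalues satisfy lambda^2 - (trace)*lambda + det = 0
trace = -1 + 2 = 1
det = -1*2 - 5*1 = -7
discriminant = 1^2 - 4*(-7) = 29
spectral radius = max |eigenvalue| = 3.1926

3.1926


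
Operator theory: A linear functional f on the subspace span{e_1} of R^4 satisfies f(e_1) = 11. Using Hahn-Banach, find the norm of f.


The norm of f is given by ||f|| = sup_{||x||=1} |f(x)|.
On span{e_1}, ||e_1|| = 1, so ||f|| = |f(e_1)| / ||e_1||
= |11| / 1 = 11.0000

11.0000


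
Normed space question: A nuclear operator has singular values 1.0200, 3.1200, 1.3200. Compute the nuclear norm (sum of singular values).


The nuclear norm is the sum of all singular values.
||T||_1 = 1.0200 + 3.1200 + 1.3200
= 5.4600

5.4600


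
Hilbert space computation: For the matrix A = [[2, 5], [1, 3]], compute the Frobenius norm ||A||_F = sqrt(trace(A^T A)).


||A||_F^2 = sum a_ij^2
= 2^2 + 5^2 + 1^2 + 3^2
= 4 + 25 + 1 + 9 = 39
||A||_F = sqrt(39) = 6.2450

6.2450


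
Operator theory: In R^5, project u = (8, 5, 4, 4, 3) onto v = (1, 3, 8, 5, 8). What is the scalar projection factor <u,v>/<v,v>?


Computing <u,v> = 8*1 + 5*3 + 4*8 + 4*5 + 3*8 = 99
Computing <v,v> = 1^2 + 3^2 + 8^2 + 5^2 + 8^2 = 163
Projection coefficient = 99/163 = 0.6074

0.6074


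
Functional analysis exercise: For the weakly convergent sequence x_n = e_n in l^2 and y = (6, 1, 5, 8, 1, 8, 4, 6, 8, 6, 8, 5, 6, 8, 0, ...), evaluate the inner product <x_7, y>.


x_7 = e_7 is the standard basis vector with 1 in position 7.
<x_7, y> = y_7 = 4
As n -> infinity, <x_n, y> -> 0, confirming weak convergence of (x_n) to 0.

4


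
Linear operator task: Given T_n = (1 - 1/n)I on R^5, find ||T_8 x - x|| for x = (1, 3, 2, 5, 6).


T_8 x - x = (1 - 1/8)x - x = -x/8
||x|| = sqrt(75) = 8.6603
||T_8 x - x|| = ||x||/8 = 8.6603/8 = 1.0825

1.0825


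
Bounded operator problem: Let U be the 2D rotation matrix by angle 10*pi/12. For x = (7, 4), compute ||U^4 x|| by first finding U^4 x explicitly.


U is a rotation by theta = 10*pi/12
U^4 = rotation by 4*theta = 40*pi/12 = 16*pi/12 (mod 2*pi)
cos(16*pi/12) = -0.5000, sin(16*pi/12) = -0.8660
U^4 x = (-0.5000 * 7 - -0.8660 * 4, -0.8660 * 7 + -0.5000 * 4)
= (-0.0359, -8.0622)
||U^4 x|| = sqrt((-0.0359)^2 + (-8.0622)^2) = sqrt(65.0000) = 8.0623

8.0623


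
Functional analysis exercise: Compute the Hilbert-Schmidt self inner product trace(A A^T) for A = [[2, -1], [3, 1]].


trace(A * A^T) = sum of squares of all entries
= 2^2 + (-1)^2 + 3^2 + 1^2
= 4 + 1 + 9 + 1
= 15

15


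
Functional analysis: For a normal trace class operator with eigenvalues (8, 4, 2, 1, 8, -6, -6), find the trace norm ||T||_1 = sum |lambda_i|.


For a normal operator, singular values equal |eigenvalues|.
Trace norm = sum |lambda_i| = 8 + 4 + 2 + 1 + 8 + 6 + 6
= 35

35


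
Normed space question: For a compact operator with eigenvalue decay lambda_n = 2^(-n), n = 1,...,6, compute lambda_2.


The eigenvalue formula gives lambda_2 = 1/2^2
= 1/4
= 0.2500

0.2500


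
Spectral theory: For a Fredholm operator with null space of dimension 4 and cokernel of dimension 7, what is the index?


The Fredholm index is defined as ind(T) = dim(ker T) - dim(coker T)
= 4 - 7
= -3

-3


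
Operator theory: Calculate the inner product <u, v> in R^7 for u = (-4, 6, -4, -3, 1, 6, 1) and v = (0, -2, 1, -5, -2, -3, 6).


Computing the standard inner product <u, v> = sum u_i * v_i
= -4*0 + 6*-2 + -4*1 + -3*-5 + 1*-2 + 6*-3 + 1*6
= 0 + -12 + -4 + 15 + -2 + -18 + 6
= -15

-15


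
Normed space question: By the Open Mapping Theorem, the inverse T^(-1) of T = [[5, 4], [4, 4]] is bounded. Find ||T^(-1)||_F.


det(T) = 5*4 - 4*4 = 4
T^(-1) = (1/4) * [[4, -4], [-4, 5]] = [[1.0000, -1.0000], [-1.0000, 1.2500]]
||T^(-1)||_F^2 = 1.0000^2 + (-1.0000)^2 + (-1.0000)^2 + 1.2500^2 = 4.5625
||T^(-1)||_F = sqrt(4.5625) = 2.1360

2.1360


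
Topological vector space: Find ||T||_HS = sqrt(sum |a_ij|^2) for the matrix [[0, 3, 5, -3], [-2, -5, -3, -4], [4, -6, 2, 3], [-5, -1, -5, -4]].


The Hilbert-Schmidt norm is sqrt(sum of squares of all entries).
Sum of squares = 0^2 + 3^2 + 5^2 + (-3)^2 + (-2)^2 + (-5)^2 + (-3)^2 + (-4)^2 + 4^2 + (-6)^2 + 2^2 + 3^2 + (-5)^2 + (-1)^2 + (-5)^2 + (-4)^2
= 0 + 9 + 25 + 9 + 4 + 25 + 9 + 16 + 16 + 36 + 4 + 9 + 25 + 1 + 25 + 16 = 229
||T||_HS = sqrt(229) = 15.1327

15.1327


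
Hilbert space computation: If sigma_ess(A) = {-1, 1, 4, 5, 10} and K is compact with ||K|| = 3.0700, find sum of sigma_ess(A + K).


By Weyl's theorem, the essential spectrum is invariant under compact perturbations.
sigma_ess(A + K) = sigma_ess(A) = {-1, 1, 4, 5, 10}
Sum = -1 + 1 + 4 + 5 + 10 = 19

19


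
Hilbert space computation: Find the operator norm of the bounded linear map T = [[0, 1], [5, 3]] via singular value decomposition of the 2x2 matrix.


A^T A = [[25, 15], [15, 10]]
trace(A^T A) = 35, det(A^T A) = 25
discriminant = 35^2 - 4*25 = 1125
Largest eigenvalue of A^T A = (trace + sqrt(disc))/2 = 34.2705
||T|| = sqrt(34.2705) = 5.8541

5.8541


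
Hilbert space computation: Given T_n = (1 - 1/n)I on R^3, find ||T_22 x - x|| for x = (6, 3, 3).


T_22 x - x = (1 - 1/22)x - x = -x/22
||x|| = sqrt(54) = 7.3485
||T_22 x - x|| = ||x||/22 = 7.3485/22 = 0.3340

0.3340


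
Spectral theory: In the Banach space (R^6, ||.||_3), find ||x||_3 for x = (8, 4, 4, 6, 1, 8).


The l^3 norm = (sum |x_i|^3)^(1/3)
Sum of 3th powers = 512 + 64 + 64 + 216 + 1 + 512 = 1369
||x||_3 = (1369)^(1/3) = 11.1037

11.1037


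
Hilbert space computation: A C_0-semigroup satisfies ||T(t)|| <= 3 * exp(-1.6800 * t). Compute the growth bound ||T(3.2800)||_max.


||T(3.2800)|| <= 3 * exp(-1.6800 * 3.2800)
= 3 * exp(-5.5104)
= 3 * 0.0040
= 0.0121

0.0121


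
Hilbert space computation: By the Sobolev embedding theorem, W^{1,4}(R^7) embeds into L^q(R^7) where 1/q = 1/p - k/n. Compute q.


Using the Sobolev embedding formula: 1/q = 1/p - k/n
1/q = 1/4 - 1/7 = 3/28
q = 1/(3/28) = 28/3 = 9.3333

9.3333


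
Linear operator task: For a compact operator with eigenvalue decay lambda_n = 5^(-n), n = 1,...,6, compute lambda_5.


The eigenvalue formula gives lambda_5 = 1/5^5
= 1/3125
= 3.2000e-04

3.2000e-04


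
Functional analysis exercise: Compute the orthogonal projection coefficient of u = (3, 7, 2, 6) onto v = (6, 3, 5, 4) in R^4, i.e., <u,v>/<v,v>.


Computing <u,v> = 3*6 + 7*3 + 2*5 + 6*4 = 73
Computing <v,v> = 6^2 + 3^2 + 5^2 + 4^2 = 86
Projection coefficient = 73/86 = 0.8488

0.8488


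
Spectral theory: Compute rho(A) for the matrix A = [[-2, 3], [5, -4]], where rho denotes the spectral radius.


For a 2x2 matrix, eigenvalues satisfy lambda^2 - (trace)*lambda + det = 0
trace = -2 + -4 = -6
det = -2*-4 - 3*5 = -7
discriminant = (-6)^2 - 4*(-7) = 64
spectral radius = max |eigenvalue| = 7.0000

7.0000


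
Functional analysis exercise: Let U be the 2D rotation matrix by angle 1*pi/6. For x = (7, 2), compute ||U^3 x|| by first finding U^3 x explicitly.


U is a rotation by theta = 1*pi/6
U^3 = rotation by 3*theta = 3*pi/6
cos(3*pi/6) = 0.0000, sin(3*pi/6) = 1.0000
U^3 x = (0.0000 * 7 - 1.0000 * 2, 1.0000 * 7 + 0.0000 * 2)
= (-2.0000, 7.0000)
||U^3 x|| = sqrt((-2.0000)^2 + 7.0000^2) = sqrt(53.0000) = 7.2801

7.2801


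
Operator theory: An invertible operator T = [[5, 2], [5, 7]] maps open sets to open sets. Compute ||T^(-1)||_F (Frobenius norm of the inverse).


det(T) = 5*7 - 2*5 = 25
T^(-1) = (1/25) * [[7, -2], [-5, 5]] = [[0.2800, -0.0800], [-0.2000, 0.2000]]
||T^(-1)||_F^2 = 0.2800^2 + (-0.0800)^2 + (-0.2000)^2 + 0.2000^2 = 0.1648
||T^(-1)||_F = sqrt(0.1648) = 0.4060

0.4060


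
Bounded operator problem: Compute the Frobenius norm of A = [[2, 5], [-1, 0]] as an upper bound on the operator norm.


||A||_F^2 = sum a_ij^2
= 2^2 + 5^2 + (-1)^2 + 0^2
= 4 + 25 + 1 + 0 = 30
||A||_F = sqrt(30) = 5.4772

5.4772


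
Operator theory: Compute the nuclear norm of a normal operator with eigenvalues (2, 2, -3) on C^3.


For a normal operator, singular values equal |eigenvalues|.
Trace norm = sum |lambda_i| = 2 + 2 + 3
= 7

7


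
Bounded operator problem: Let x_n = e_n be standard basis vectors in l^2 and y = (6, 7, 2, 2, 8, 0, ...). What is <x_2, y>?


x_2 = e_2 is the standard basis vector with 1 in position 2.
<x_2, y> = y_2 = 7
As n -> infinity, <x_n, y> -> 0, confirming weak convergence of (x_n) to 0.

7


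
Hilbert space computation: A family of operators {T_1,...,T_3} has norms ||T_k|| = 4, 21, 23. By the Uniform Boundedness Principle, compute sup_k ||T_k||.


By the Uniform Boundedness Principle, the supremum of norms is finite.
sup_k ||T_k|| = max(4, 21, 23) = 23

23


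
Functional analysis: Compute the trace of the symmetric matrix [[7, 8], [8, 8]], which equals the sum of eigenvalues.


For a self-adjoint (symmetric) matrix, the eigenvalues are real.
The sum of eigenvalues equals the trace of the matrix.
trace = 7 + 8 = 15

15


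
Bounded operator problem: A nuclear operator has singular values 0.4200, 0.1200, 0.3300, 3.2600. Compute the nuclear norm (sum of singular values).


The nuclear norm is the sum of all singular values.
||T||_1 = 0.4200 + 0.1200 + 0.3300 + 3.2600
= 4.1300

4.1300


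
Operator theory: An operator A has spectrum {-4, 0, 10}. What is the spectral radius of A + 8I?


Spectrum of A + 8I = {4, 8, 18}
Spectral radius = max |lambda| over the shifted spectrum
= max(4, 8, 18) = 18

18
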